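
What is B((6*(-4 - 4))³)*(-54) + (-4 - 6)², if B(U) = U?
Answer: 5972068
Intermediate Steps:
B((6*(-4 - 4))³)*(-54) + (-4 - 6)² = (6*(-4 - 4))³*(-54) + (-4 - 6)² = (6*(-8))³*(-54) + (-10)² = (-48)³*(-54) + 100 = -110592*(-54) + 100 = 5971968 + 100 = 5972068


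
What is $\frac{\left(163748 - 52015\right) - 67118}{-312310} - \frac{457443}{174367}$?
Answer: $- \frac{30128681407}{10891311554} \approx -2.7663$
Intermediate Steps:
$\frac{\left(163748 - 52015\right) - 67118}{-312310} - \frac{457443}{174367} = \left(111733 - 67118\right) \left(- \frac{1}{312310}\right) - \frac{457443}{174367} = 44615 \left(- \frac{1}{312310}\right) - \frac{457443}{174367} = - \frac{8923}{62462} - \frac{457443}{174367} = - \frac{30128681407}{10891311554}$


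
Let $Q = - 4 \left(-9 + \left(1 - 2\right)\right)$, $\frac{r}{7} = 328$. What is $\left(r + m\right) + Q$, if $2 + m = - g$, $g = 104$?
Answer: $2230$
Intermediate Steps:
$r = 2296$ ($r = 7 \cdot 328 = 2296$)
$m = -106$ ($m = -2 - 104 = -106$)
$Q = 40$ ($Q = - 4 \left(-9 - 1\right) = \left(-4\right) \left(-10\right) = 40$)
$\left(r + m\right) + Q = \left(2296 - 106\right) + 40 = 2190 + 40 = 2230$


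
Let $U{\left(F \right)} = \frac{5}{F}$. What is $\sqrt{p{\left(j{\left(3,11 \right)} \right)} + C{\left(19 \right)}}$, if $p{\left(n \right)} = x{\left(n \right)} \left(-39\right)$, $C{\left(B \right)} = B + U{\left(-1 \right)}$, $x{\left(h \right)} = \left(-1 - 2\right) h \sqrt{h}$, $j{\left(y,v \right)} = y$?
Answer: $\sqrt{14 + 351 \sqrt{3}} \approx 24.939$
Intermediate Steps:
$x{\left(h \right)} = - 3 h^{\frac{3}{2}}$
$C{\left(B \right)} = -5 + B$ ($C{\left(B \right)} = B + \frac{5}{-1} = B + 5 \left(-1\right) = B - 5 = -5 + B$)
$p{\left(n \right)} = 117 n^{\frac{3}{2}}$ ($p{\left(n \right)} = - 3 n^{\frac{3}{2}} \left(-39\right) = 117 n^{\frac{3}{2}}$)
$\sqrt{p{\left(j{\left(3,11 \right)} \right)} + C{\left(19 \right)}} = \sqrt{117 \cdot 3^{\frac{3}{2}} + \left(-5 + 19\right)} = \sqrt{117 \cdot 3 \sqrt{3} + 14} = \sqrt{351 \sqrt{3} + 14} = \sqrt{14 + 351 \sqrt{3}}$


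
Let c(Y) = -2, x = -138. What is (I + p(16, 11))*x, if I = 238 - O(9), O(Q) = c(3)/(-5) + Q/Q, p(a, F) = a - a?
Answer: -163254/5 ≈ -32651.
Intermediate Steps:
p(a, F) = 0
O(Q) = 7/5 (O(Q) = -2/(-5) + Q/Q = -2*(-⅕) + 1 = ⅖ + 1 = 7/5)
I = 1183/5 (I = 238 - 1*7/5 = 238 - 7/5 = 1183/5 ≈ 236.60)
(I + p(16, 11))*x = (1183/5 + 0)*(-138) = (1183/5)*(-138) = -163254/5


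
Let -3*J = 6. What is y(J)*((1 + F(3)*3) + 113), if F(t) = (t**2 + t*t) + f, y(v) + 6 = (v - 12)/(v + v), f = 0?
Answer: -420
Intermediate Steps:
J = -2 (J = -1/3*6 = -2)
y(v) = -6 + (-12 + v)/(2*v) (y(v) = -6 + (v - 12)/(v + v) = -6 + (-12 + v)/((2*v)) = -6 + (-12 + v)*(1/(2*v)) = -6 + (-12 + v)/(2*v))
F(t) = 2*t**2 (F(t) = (t**2 + t*t) + 0 = (t**2 + t**2) + 0 = 2*t**2 + 0 = 2*t**2)
y(J)*((1 + F(3)*3) + 113) = (-11/2 - 6/(-2))*((1 + (2*3**2)*3) + 113) = (-11/2 - 6*(-1/2))*((1 + (2*9)*3) + 113) = (-11/2 + 3)*((1 + 18*3) + 113) = -5*((1 + 54) + 113)/2 = -5*(55 + 113)/2 = -5/2*168 = -420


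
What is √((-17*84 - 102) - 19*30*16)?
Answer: 5*I*√426 ≈ 103.2*I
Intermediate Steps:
√((-17*84 - 102) - 19*30*16) = √((-1428 - 102) - 570*16) = √(-1530 - 9120) = √(-10650) = 5*I*√426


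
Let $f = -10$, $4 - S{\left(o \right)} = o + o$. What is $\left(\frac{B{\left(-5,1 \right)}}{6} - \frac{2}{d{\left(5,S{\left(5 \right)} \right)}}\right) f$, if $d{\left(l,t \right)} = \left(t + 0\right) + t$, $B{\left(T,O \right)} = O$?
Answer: $- \frac{10}{3} \approx -3.3333$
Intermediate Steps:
$S{\left(o \right)} = 4 - 2 o$ ($S{\left(o \right)} = 4 - \left(o + o\right) = 4 - 2 o$)
$d{\left(l,t \right)} = 2 t$ ($d{\left(l,t \right)} = t + t = 2 t$)
$\left(\frac{B{\left(-5,1 \right)}}{6} - \frac{2}{d{\left(5,S{\left(5 \right)} \right)}}\right) f = \left(1 \cdot \frac{1}{6} - \frac{2}{2 \left(4 - 10\right)}\right) \left(-10\right) = \left(\frac{1}{6} - \frac{2}{2 \left(-6\right)}\right) \left(-10\right) = \left(\frac{1}{6} - \frac{2}{-12}\right) \left(-10\right) = \left(\frac{1}{6} - - \frac{1}{6}\right) \left(-10\right) = \left(\frac{1}{6} + \frac{1}{6}\right) \left(-10\right) = \frac{1}{3} \left(-10\right) = - \frac{10}{3}$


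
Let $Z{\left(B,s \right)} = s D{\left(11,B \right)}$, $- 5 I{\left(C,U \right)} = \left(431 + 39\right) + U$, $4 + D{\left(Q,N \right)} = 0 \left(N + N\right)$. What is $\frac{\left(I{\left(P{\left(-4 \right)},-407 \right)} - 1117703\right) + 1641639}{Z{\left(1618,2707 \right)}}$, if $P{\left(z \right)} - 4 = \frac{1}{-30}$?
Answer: $- \frac{2619617}{54140} \approx -48.386$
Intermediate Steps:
$P{\left(z \right)} = \frac{119}{30}$ ($P{\left(z \right)} = 4 + \frac{1}{-30} = 4 - \frac{1}{30} = \frac{119}{30}$)
$D{\left(Q,N \right)} = -4$ ($D{\left(Q,N \right)} = -4 + 0 \left(N + N\right) = -4 + 0 \cdot 2 N = -4 + 0 = -4$)
$I{\left(C,U \right)} = -94 - \frac{U}{5}$ ($I{\left(C,U \right)} = - \frac{\left(431 + 39\right) + U}{5} = - \frac{470 + U}{5} = -94 - \frac{U}{5}$)
$Z{\left(B,s \right)} = - 4 s$ ($Z{\left(B,s \right)} = s \left(-4\right) = - 4 s$)
$\frac{\left(I{\left(P{\left(-4 \right)},-407 \right)} - 1117703\right) + 1641639}{Z{\left(1618,2707 \right)}} = \frac{\left(\left(-94 - - \frac{407}{5}\right) - 1117703\right) + 1641639}{\left(-4\right) 2707} = \frac{\left(\left(-94 + \frac{407}{5}\right) - 1117703\right) + 1641639}{-10828} = \left(\left(- \frac{63}{5} - 1117703\right) + 1641639\right) \left(- \frac{1}{10828}\right) = \left(- \frac{5588578}{5} + 1641639\right) \left(- \frac{1}{10828}\right) = \frac{2619617}{5} \left(- \frac{1}{10828}\right) = - \frac{2619617}{54140}$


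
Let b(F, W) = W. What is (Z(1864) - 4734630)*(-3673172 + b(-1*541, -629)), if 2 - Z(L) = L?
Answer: 17400929046092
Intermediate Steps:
Z(L) = 2 - L
(Z(1864) - 4734630)*(-3673172 + b(-1*541, -629)) = ((2 - 1*1864) - 4734630)*(-3673172 - 629) = ((2 - 1864) - 4734630)*(-3673801) = (-1862 - 4734630)*(-3673801) = -4736492*(-3673801) = 17400929046092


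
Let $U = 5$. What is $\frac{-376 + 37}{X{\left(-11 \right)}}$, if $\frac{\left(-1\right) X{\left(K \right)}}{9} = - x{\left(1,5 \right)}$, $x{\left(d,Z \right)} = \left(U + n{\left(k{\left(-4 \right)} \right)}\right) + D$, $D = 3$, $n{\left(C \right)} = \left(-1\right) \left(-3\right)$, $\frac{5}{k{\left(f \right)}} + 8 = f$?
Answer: $- \frac{113}{33} \approx -3.4242$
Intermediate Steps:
$k{\left(f \right)} = \frac{5}{-8 + f}$
$n{\left(C \right)} = 3$
$x{\left(d,Z \right)} = 11$ ($x{\left(d,Z \right)} = \left(5 + 3\right) + 3 = 8 + 3 = 11$)
$X{\left(K \right)} = 99$ ($X{\left(K \right)} = - 9 \left(\left(-1\right) 11\right) = \left(-9\right) \left(-11\right) = 99$)
$\frac{-376 + 37}{X{\left(-11 \right)}} = \frac{-376 + 37}{99} = \left(-339\right) \frac{1}{99} = - \frac{113}{33}$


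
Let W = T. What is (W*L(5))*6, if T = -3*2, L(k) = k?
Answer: -180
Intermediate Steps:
T = -6
W = -6
(W*L(5))*6 = -6*5*6 = -30*6 = -180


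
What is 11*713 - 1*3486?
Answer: 4357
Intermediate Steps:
11*713 - 1*3486 = 7843 - 3486 = 4357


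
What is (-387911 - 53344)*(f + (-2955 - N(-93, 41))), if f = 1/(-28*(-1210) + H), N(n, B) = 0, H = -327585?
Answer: 76592890755276/58741 ≈ 1.3039e+9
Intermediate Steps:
f = -1/293705 (f = 1/(-28*(-1210) - 327585) = 1/(33880 - 327585) = 1/(-293705) = -1/293705 ≈ -3.4048e-6)
(-387911 - 53344)*(f + (-2955 - N(-93, 41))) = (-387911 - 53344)*(-1/293705 + (-2955 - 1*0)) = -441255*(-1/293705 + (-2955 + 0)) = -441255*(-1/293705 - 2955) = -441255*(-867898276/293705) = 76592890755276/58741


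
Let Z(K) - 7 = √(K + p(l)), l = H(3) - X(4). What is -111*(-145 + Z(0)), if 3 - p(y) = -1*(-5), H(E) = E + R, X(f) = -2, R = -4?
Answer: 15318 - 111*I*√2 ≈ 15318.0 - 156.98*I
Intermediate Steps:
H(E) = -4 + E (H(E) = E - 4 = -4 + E)
l = 1 (l = (-4 + 3) - 1*(-2) = -1 + 2 = 1)
p(y) = -2 (p(y) = 3 - (-1)*(-5) = 3 - 1*5 = 3 - 5 = -2)
Z(K) = 7 + √(-2 + K) (Z(K) = 7 + √(K - 2) = 7 + √(-2 + K))
-111*(-145 + Z(0)) = -111*(-145 + (7 + √(-2 + 0))) = -111*(-145 + (7 + √(-2))) = -111*(-145 + (7 + I*√2)) = -111*(-138 + I*√2) = 15318 - 111*I*√2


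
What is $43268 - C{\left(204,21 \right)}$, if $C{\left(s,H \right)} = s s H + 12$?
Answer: $-830680$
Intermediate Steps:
$C{\left(s,H \right)} = 12 + H s^{2}$ ($C{\left(s,H \right)} = s^{2} H + 12 = H s^{2} + 12 = 12 + H s^{2}$)
$43268 - C{\left(204,21 \right)} = 43268 - \left(12 + 21 \cdot 204^{2}\right) = 43268 - \left(12 + 21 \cdot 41616\right) = 43268 - \left(12 + 873936\right) = 43268 - 873948 = -830680$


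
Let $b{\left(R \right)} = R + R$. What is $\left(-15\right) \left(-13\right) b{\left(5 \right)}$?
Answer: $1950$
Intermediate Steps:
$b{\left(R \right)} = 2 R$
$\left(-15\right) \left(-13\right) b{\left(5 \right)} = \left(-15\right) \left(-13\right) 2 \cdot 5 = 195 \cdot 10 = 1950$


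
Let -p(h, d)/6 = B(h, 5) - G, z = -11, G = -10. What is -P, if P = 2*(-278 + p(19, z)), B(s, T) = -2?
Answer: 652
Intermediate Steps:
p(h, d) = -48 (p(h, d) = -6*(-2 - 1*(-10)) = -6*(-2 + 10) = -6*8 = -48)
P = -652 (P = 2*(-278 - 48) = 2*(-326) = -652)
-P = -1*(-652) = 652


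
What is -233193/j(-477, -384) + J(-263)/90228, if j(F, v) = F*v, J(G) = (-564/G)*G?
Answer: -587329021/459080064 ≈ -1.2794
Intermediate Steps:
J(G) = -564
-233193/j(-477, -384) + J(-263)/90228 = -233193/((-477*(-384))) - 564/90228 = -233193/183168 - 564*1/90228 = -233193*1/183168 - 47/7519 = -77731/61056 - 47/7519 = -587329021/459080064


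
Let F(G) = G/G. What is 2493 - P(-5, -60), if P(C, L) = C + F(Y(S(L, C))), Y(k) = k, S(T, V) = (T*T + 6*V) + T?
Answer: 2497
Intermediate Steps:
S(T, V) = T + T² + 6*V (S(T, V) = (T² + 6*V) + T = T + T² + 6*V)
F(G) = 1
P(C, L) = 1 + C (P(C, L) = C + 1 = 1 + C)
2493 - P(-5, -60) = 2493 - (1 - 5) = 2493 - 1*(-4) = 2493 + 4 = 2497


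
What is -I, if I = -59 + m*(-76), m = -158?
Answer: -11949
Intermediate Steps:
I = 11949 (I = -59 - 158*(-76) = -59 + 12008 = 11949)
-I = -1*11949 = -11949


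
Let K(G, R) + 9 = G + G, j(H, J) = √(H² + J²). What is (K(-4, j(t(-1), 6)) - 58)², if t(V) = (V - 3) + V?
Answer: 5625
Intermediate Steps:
t(V) = -3 + 2*V (t(V) = (-3 + V) + V = -3 + 2*V)
K(G, R) = -9 + 2*G (K(G, R) = -9 + (G + G) = -9 + 2*G)
(K(-4, j(t(-1), 6)) - 58)² = ((-9 + 2*(-4)) - 58)² = ((-9 - 8) - 58)² = (-17 - 58)² = (-75)² = 5625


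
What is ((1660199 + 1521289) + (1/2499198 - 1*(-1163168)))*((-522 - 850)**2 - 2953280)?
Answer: -5813977692153093272/1249599 ≈ -4.6527e+12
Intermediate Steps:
((1660199 + 1521289) + (1/2499198 - 1*(-1163168)))*((-522 - 850)**2 - 2953280) = (3181488 + (1/2499198 + 1163168))*((-1372)**2 - 2953280) = (3181488 + 2906987139265/2499198)*(1882384 - 2953280) = (10858155585889/2499198)*(-1070896) = -5813977692153093272/1249599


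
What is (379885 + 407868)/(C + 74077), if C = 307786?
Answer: 787753/381863 ≈ 2.0629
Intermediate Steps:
(379885 + 407868)/(C + 74077) = (379885 + 407868)/(307786 + 74077) = 787753/381863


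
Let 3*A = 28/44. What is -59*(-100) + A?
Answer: 194707/33 ≈ 5900.2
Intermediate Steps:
A = 7/33 (A = (28/44)/3 = (28*(1/44))/3 = (1/3)*(7/11) = 7/33 ≈ 0.21212)
-59*(-100) + A = -59*(-100) + 7/33 = 5900 + 7/33 = 194707/33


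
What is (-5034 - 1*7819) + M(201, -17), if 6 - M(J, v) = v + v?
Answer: -12813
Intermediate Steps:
M(J, v) = 6 - 2*v (M(J, v) = 6 - (v + v) = 6 - 2*v)
(-5034 - 1*7819) + M(201, -17) = (-5034 - 1*7819) + (6 - 2*(-17)) = (-5034 - 7819) + (6 + 34) = -12853 + 40 = -12813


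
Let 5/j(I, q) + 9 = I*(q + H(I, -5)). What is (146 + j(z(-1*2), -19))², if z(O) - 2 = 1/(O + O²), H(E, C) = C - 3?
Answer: 498539584/23409 ≈ 21297.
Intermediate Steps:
H(E, C) = -3 + C
z(O) = 2 + 1/(O + O²)
j(I, q) = 5/(-9 + I*(-8 + q)) (j(I, q) = 5/(-9 + I*(q + (-3 - 5))) = 5/(-9 + I*(q - 8)) = 5/(-9 + I*(-8 + q)))
(146 + j(z(-1*2), -19))² = (146 + 5/(-9 - 8*(1 + 2*(-1*2) + 2*(-1*2)²)/(((-1*2))*(1 - 1*2)) + ((1 + 2*(-1*2) + 2*(-1*2)²)/(((-1*2))*(1 - 1*2)))*(-19)))² = (146 + 5/(-9 - 8*(1 + 2*(-2) + 2*(-2)²)/((-2)*(1 - 2)) + ((1 + 2*(-2) + 2*(-2)²)/((-2)*(1 - 2)))*(-19)))² = (146 + 5/(-9 - (-4)*(1 - 4 + 2*4)/(-1) - ½*(1 - 4 + 2*4)/(-1)*(-19)))² = (146 + 5/(-9 - (-4)*(-1)*(1 - 4 + 8) - ½*(-1)*(1 - 4 + 8)*(-19)))² = (146 + 5/(-9 - (-4)*(-1)*5 - ½*(-1)*5*(-19)))² = (146 + 5/(-9 - 8*5/2 + (5/2)*(-19)))² = (146 + 5/(-9 - 20 - 95/2))² = (146 + 5/(-153/2))² = (146 + 5*(-2/153))² = (146 - 10/153)² = (22328/153)² = 498539584/23409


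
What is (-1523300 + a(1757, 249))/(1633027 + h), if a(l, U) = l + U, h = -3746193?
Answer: 760647/1056583 ≈ 0.71991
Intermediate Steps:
a(l, U) = U + l
(-1523300 + a(1757, 249))/(1633027 + h) = (-1523300 + (249 + 1757))/(1633027 - 3746193) = (-1523300 + 2006)/(-2113166) = -1521294*(-1/2113166) = 760647/1056583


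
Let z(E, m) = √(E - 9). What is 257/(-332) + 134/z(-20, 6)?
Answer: -257/332 - 134*I*√29/29 ≈ -0.7741 - 24.883*I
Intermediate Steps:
z(E, m) = √(-9 + E)
257/(-332) + 134/z(-20, 6) = 257/(-332) + 134/(√(-9 - 20)) = 257*(-1/332) + 134/(√(-29)) = -257/332 + 134/((I*√29)) = -257/332 + 134*(-I*√29/29) = -257/332 - 134*I*√29/29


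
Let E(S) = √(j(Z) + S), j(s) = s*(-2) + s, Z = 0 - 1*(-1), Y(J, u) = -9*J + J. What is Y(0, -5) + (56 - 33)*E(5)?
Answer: 46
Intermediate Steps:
Y(J, u) = -8*J
Z = 1 (Z = 0 + 1 = 1)
j(s) = -s (j(s) = -2*s + s = -s)
E(S) = √(-1 + S) (E(S) = √(-1*1 + S) = √(-1 + S))
Y(0, -5) + (56 - 33)*E(5) = -8*0 + (56 - 33)*√(-1 + 5) = 0 + 23*√4 = 0 + 23*2 = 0 + 46 = 46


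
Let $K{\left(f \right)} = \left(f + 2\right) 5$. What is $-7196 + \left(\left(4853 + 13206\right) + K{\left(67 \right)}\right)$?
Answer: $11208$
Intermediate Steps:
$K{\left(f \right)} = 10 + 5 f$ ($K{\left(f \right)} = \left(2 + f\right) 5 = 10 + 5 f$)
$-7196 + \left(\left(4853 + 13206\right) + K{\left(67 \right)}\right) = -7196 + \left(\left(4853 + 13206\right) + \left(10 + 5 \cdot 67\right)\right) = -7196 + \left(18059 + \left(10 + 335\right)\right) = -7196 + \left(18059 + 345\right) = -7196 + 18404 = 11208$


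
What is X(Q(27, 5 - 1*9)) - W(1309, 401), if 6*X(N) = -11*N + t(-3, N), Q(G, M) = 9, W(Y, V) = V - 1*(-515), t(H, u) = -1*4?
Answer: -5599/6 ≈ -933.17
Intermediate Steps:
t(H, u) = -4
W(Y, V) = 515 + V (W(Y, V) = V + 515 = 515 + V)
X(N) = -⅔ - 11*N/6 (X(N) = (-11*N - 4)/6 = (-4 - 11*N)/6 = -⅔ - 11*N/6)
X(Q(27, 5 - 1*9)) - W(1309, 401) = (-⅔ - 11/6*9) - (515 + 401) = (-⅔ - 33/2) - 1*916 = -103/6 - 916 = -5599/6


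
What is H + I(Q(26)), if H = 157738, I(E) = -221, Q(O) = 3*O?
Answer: 157517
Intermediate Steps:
H + I(Q(26)) = 157738 - 221 = 157517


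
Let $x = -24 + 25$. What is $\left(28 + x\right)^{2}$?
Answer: $841$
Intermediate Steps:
$x = 1$
$\left(28 + x\right)^{2} = \left(28 + 1\right)^{2} = 29^{2} = 841$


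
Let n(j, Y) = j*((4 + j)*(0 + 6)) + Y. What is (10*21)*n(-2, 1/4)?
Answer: -9975/2 ≈ -4987.5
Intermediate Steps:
n(j, Y) = Y + j*(24 + 6*j) (n(j, Y) = j*((4 + j)*6) + Y = j*(24 + 6*j) + Y = Y + j*(24 + 6*j))
(10*21)*n(-2, 1/4) = (10*21)*(1/4 + 6*(-2)² + 24*(-2)) = 210*(¼ + 6*4 - 48) = 210*(¼ + 24 - 48) = 210*(-95/4) = -9975/2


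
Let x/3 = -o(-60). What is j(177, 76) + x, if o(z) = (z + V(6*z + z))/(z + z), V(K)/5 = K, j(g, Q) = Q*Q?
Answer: 5722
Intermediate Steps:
j(g, Q) = Q²
V(K) = 5*K
o(z) = 18 (o(z) = (z + 5*(6*z + z))/(z + z) = (z + 5*(7*z))/((2*z)) = (z + 35*z)*(1/(2*z)) = (36*z)*(1/(2*z)) = 18)
x = -54 (x = 3*(-1*18) = 3*(-18) = -54)
j(177, 76) + x = 76² - 54 = 5776 - 54 = 5722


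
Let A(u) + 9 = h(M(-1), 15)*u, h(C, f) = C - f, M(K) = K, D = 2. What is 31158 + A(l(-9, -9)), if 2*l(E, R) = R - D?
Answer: 31237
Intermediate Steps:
l(E, R) = -1 + R/2 (l(E, R) = (R - 1*2)/2 = (R - 2)/2 = (-2 + R)/2 = -1 + R/2)
A(u) = -9 - 16*u (A(u) = -9 + (-1 - 1*15)*u = -9 + (-1 - 15)*u = -9 - 16*u)
31158 + A(l(-9, -9)) = 31158 + (-9 - 16*(-1 + (1/2)*(-9))) = 31158 + (-9 - 16*(-1 - 9/2)) = 31158 + (-9 - 16*(-11/2)) = 31158 + (-9 + 88) = 31158 + 79 = 31237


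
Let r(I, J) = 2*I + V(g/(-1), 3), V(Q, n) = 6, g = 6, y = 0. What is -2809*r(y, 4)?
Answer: -16854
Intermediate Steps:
r(I, J) = 6 + 2*I (r(I, J) = 2*I + 6 = 6 + 2*I)
-2809*r(y, 4) = -2809*(6 + 2*0) = -2809*(6 + 0) = -2809*6 = -16854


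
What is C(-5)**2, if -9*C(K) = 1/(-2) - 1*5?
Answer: 121/324 ≈ 0.37346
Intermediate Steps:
C(K) = 11/18 (C(K) = -(1/(-2) - 1*5)/9 = -(-1/2 - 5)/9 = -1/9*(-11/2) = 11/18)
C(-5)**2 = (11/18)**2 = 121/324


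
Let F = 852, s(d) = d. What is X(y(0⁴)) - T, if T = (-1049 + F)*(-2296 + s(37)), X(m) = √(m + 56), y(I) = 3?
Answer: -445023 + √59 ≈ -4.4502e+5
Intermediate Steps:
X(m) = √(56 + m)
T = 445023 (T = (-1049 + 852)*(-2296 + 37) = -197*(-2259) = 445023)
X(y(0⁴)) - T = √(56 + 3) - 1*445023 = √59 - 445023 = -445023 + √59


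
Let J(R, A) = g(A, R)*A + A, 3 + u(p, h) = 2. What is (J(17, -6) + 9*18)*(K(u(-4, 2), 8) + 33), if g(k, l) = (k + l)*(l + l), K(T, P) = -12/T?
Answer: -93960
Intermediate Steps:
u(p, h) = -1 (u(p, h) = -3 + 2 = -1)
g(k, l) = 2*l*(k + l) (g(k, l) = (k + l)*(2*l) = 2*l*(k + l))
J(R, A) = A + 2*A*R*(A + R) (J(R, A) = (2*R*(A + R))*A + A = 2*A*R*(A + R) + A = A + 2*A*R*(A + R))
(J(17, -6) + 9*18)*(K(u(-4, 2), 8) + 33) = (-6*(1 + 2*17*(-6 + 17)) + 9*18)*(-12/(-1) + 33) = (-6*(1 + 2*17*11) + 162)*(-12*(-1) + 33) = (-6*(1 + 374) + 162)*(12 + 33) = (-6*375 + 162)*45 = (-2250 + 162)*45 = -2088*45 = -93960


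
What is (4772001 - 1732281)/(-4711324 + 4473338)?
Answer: -1519860/118993 ≈ -12.773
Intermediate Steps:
(4772001 - 1732281)/(-4711324 + 4473338) = 3039720/(-237986) = 3039720*(-1/237986) = -1519860/118993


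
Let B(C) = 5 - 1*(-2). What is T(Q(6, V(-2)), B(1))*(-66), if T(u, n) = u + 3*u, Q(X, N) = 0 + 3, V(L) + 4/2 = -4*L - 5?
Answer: -792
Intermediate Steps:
B(C) = 7 (B(C) = 5 + 2 = 7)
V(L) = -7 - 4*L (V(L) = -2 + (-4*L - 5) = -2 + (-5 - 4*L) = -7 - 4*L)
Q(X, N) = 3
T(u, n) = 4*u
T(Q(6, V(-2)), B(1))*(-66) = (4*3)*(-66) = 12*(-66) = -792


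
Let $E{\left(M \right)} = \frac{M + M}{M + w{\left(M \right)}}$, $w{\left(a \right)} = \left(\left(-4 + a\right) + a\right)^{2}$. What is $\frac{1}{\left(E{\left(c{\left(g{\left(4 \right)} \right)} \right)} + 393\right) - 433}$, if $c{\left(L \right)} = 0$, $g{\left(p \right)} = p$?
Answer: $- \frac{1}{40} \approx -0.025$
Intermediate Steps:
$w{\left(a \right)} = \left(-4 + 2 a\right)^{2}$
$E{\left(M \right)} = \frac{2 M}{M + 4 \left(-2 + M\right)^{2}}$ ($E{\left(M \right)} = \frac{M + M}{M + 4 \left(-2 + M\right)^{2}} = \frac{2 M}{M + 4 \left(-2 + M\right)^{2}}$)
$\frac{1}{\left(E{\left(c{\left(g{\left(4 \right)} \right)} \right)} + 393\right) - 433} = \frac{1}{\left(2 \cdot 0 \frac{1}{0 + 4 \left(-2 + 0\right)^{2}} + 393\right) - 433} = \frac{1}{\left(2 \cdot 0 \frac{1}{0 + 4 \left(-2\right)^{2}} + 393\right) - 433} = \frac{1}{\left(2 \cdot 0 \frac{1}{0 + 4 \cdot 4} + 393\right) - 433} = \frac{1}{\left(2 \cdot 0 \frac{1}{0 + 16} + 393\right) - 433} = \frac{1}{\left(2 \cdot 0 \cdot \frac{1}{16} + 393\right) - 433} = \frac{1}{\left(0 + 393\right) - 433} = \frac{1}{393 - 433} = \frac{1}{-40} = - \frac{1}{40}$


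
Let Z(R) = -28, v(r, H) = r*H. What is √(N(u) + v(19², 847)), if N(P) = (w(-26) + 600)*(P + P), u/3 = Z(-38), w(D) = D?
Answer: √209335 ≈ 457.53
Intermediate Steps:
v(r, H) = H*r
u = -84 (u = 3*(-28) = -84)
N(P) = 1148*P (N(P) = (-26 + 600)*(P + P) = 574*(2*P) = 1148*P)
√(N(u) + v(19², 847)) = √(1148*(-84) + 847*19²) = √(-96432 + 847*361) = √(-96432 + 305767) = √209335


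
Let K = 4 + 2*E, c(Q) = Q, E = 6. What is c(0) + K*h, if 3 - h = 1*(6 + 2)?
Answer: -80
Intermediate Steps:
h = -5 (h = 3 - (6 + 2) = 3 - 8 = -5)
K = 16 (K = 4 + 2*6 = 4 + 12 = 16)
c(0) + K*h = 0 + 16*(-5) = 0 - 80 = -80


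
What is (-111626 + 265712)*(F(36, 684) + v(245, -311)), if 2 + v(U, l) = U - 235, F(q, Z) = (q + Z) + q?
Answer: 117721704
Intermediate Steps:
F(q, Z) = Z + 2*q (F(q, Z) = (Z + q) + q = Z + 2*q)
v(U, l) = -237 + U (v(U, l) = -2 + (U - 235) = -2 + (-235 + U) = -237 + U)
(-111626 + 265712)*(F(36, 684) + v(245, -311)) = (-111626 + 265712)*((684 + 2*36) + (-237 + 245)) = 154086*((684 + 72) + 8) = 154086*(756 + 8) = 154086*764 = 117721704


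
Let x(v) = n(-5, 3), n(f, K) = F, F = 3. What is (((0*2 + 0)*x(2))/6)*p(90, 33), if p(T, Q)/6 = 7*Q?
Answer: 0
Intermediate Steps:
n(f, K) = 3
x(v) = 3
p(T, Q) = 42*Q (p(T, Q) = 6*(7*Q) = 42*Q)
(((0*2 + 0)*x(2))/6)*p(90, 33) = (((0*2 + 0)*3)/6)*(42*33) = (((0 + 0)*3)*(1/6))*1386 = ((0*3)*(1/6))*1386 = (0*(1/6))*1386 = 0*1386 = 0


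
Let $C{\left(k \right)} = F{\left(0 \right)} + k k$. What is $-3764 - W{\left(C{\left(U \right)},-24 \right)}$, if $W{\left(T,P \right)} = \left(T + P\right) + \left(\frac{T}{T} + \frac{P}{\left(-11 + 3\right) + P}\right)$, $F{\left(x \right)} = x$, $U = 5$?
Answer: $- \frac{15067}{4} \approx -3766.8$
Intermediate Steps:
$C{\left(k \right)} = k^{2}$ ($C{\left(k \right)} = 0 + k k = 0 + k^{2} = k^{2}$)
$W{\left(T,P \right)} = 1 + P + T + \frac{P}{-8 + P}$ ($W{\left(T,P \right)} = \left(P + T\right) + \left(1 + \frac{P}{-8 + P}\right) = 1 + P + T + \frac{P}{-8 + P}$)
$-3764 - W{\left(C{\left(U \right)},-24 \right)} = -3764 - \frac{-8 + \left(-24\right)^{2} - 8 \cdot 5^{2} - -144 - 24 \cdot 5^{2}}{-8 - 24} = -3764 - \frac{-8 + 576 - 200 + 144 - 600}{-32} = -3764 - - \frac{-8 + 576 - 200 + 144 - 600}{32} = -3764 - \left(- \frac{1}{32}\right) \left(-88\right) = -3764 - \frac{11}{4} = - \frac{15067}{4}$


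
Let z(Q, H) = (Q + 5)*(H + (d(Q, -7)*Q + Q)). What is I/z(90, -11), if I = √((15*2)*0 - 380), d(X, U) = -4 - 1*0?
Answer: -2*I*√95/26695 ≈ -0.00073023*I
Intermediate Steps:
d(X, U) = -4 (d(X, U) = -4 + 0 = -4)
z(Q, H) = (5 + Q)*(H - 3*Q) (z(Q, H) = (Q + 5)*(H + (-4*Q + Q)) = (5 + Q)*(H - 3*Q))
I = 2*I*√95 (I = √(30*0 - 380) = √(0 - 380) = √(-380) = 2*I*√95 ≈ 19.494*I)
I/z(90, -11) = (2*I*√95)/(-15*90 - 3*90² + 5*(-11) - 11*90) = (2*I*√95)/(-1350 - 3*8100 - 55 - 990) = (2*I*√95)/(-1350 - 24300 - 55 - 990) = (2*I*√95)/(-26695) = (2*I*√95)*(-1/26695) = -2*I*√95/26695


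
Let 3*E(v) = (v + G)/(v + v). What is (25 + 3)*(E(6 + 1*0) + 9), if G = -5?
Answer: 2275/9 ≈ 252.78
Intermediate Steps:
E(v) = (-5 + v)/(6*v) (E(v) = ((v - 5)/(v + v))/3 = ((-5 + v)/((2*v)))/3 = ((-5 + v)*(1/(2*v)))/3 = ((-5 + v)/(2*v))/3 = (-5 + v)/(6*v))
(25 + 3)*(E(6 + 1*0) + 9) = (25 + 3)*((-5 + (6 + 1*0))/(6*(6 + 1*0)) + 9) = 28*((-5 + (6 + 0))/(6*(6 + 0)) + 9) = 28*((⅙)*(-5 + 6)/6 + 9) = 28*((⅙)*(⅙)*1 + 9) = 28*(1/36 + 9) = 28*(325/36) = 2275/9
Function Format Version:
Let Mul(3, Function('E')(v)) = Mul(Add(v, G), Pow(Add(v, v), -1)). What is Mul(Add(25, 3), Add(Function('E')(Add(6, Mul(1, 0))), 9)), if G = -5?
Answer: Rational(2275, 9) ≈ 252.78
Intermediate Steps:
Function('E')(v) = Mul(Rational(1, 6), Pow(v, -1), Add(-5, v)) (Function('E')(v) = Mul(Rational(1, 3), Mul(Add(v, -5), Pow(Add(v, v), -1))) = Mul(Rational(1, 3), Mul(Add(-5, v), Pow(Mul(2, v), -1))) = Mul(Rational(1, 3), Mul(Add(-5, v), Mul(Rational(1, 2), Pow(v, -1)))) = Mul(Rational(1, 3), Mul(Rational(1, 2), Pow(v, -1), Add(-5, v))) = Mul(Rational(1, 6), Pow(v, -1), Add(-5, v)))
Mul(Add(25, 3), Add(Function('E')(Add(6, Mul(1, 0))), 9)) = Mul(Add(25, 3), Add(Mul(Rational(1, 6), Pow(Add(6, Mul(1, 0)), -1), Add(-5, Add(6, Mul(1, 0)))), 9)) = Mul(28, Add(Mul(Rational(1, 6), Pow(Add(6, 0), -1), Add(-5, Add(6, 0))), 9)) = Mul(28, Add(Mul(Rational(1, 6), Pow(6, -1), Add(-5, 6)), 9)) = Mul(28, Add(Mul(Rational(1, 6), Rational(1, 6), 1), 9)) = Mul(28, Add(Rational(1, 36), 9)) = Mul(28, Rational(325, 36)) = Rational(2275, 9)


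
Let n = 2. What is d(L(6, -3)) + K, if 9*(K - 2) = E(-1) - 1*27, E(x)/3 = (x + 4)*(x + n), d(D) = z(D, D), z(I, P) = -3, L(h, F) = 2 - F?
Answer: -3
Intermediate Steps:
d(D) = -3
E(x) = 3*(2 + x)*(4 + x) (E(x) = 3*((x + 4)*(x + 2)) = 3*((4 + x)*(2 + x)) = 3*((2 + x)*(4 + x)) = 3*(2 + x)*(4 + x))
K = 0 (K = 2 + ((24 + 3*(-1)² + 18*(-1)) - 1*27)/9 = 2 + ((24 + 3*1 - 18) - 27)/9 = 2 + ((24 + 3 - 18) - 27)/9 = 2 + (9 - 27)/9 = 2 + (⅑)*(-18) = 2 - 2 = 0)
d(L(6, -3)) + K = -3 + 0 = -3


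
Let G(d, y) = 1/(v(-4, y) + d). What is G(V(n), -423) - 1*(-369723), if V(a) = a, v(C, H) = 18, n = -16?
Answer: 739447/2 ≈ 3.6972e+5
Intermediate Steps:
G(d, y) = 1/(18 + d)
G(V(n), -423) - 1*(-369723) = 1/(18 - 16) - 1*(-369723) = 1/2 + 369723 = ½ + 369723 = 739447/2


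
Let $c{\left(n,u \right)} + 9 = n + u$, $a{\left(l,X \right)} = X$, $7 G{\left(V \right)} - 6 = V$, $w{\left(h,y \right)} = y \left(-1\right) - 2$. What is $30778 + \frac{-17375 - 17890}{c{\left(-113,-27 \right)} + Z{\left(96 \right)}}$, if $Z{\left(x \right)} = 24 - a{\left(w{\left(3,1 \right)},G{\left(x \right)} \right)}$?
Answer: $\frac{30316961}{977} \approx 31031.0$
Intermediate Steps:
$w{\left(h,y \right)} = -2 - y$ ($w{\left(h,y \right)} = - y - 2 = -2 - y$)
$G{\left(V \right)} = \frac{6}{7} + \frac{V}{7}$
$c{\left(n,u \right)} = -9 + n + u$ ($c{\left(n,u \right)} = -9 + \left(n + u\right) = -9 + n + u$)
$Z{\left(x \right)} = \frac{162}{7} - \frac{x}{7}$ ($Z{\left(x \right)} = 24 - \left(\frac{6}{7} + \frac{x}{7}\right) = \frac{162}{7} - \frac{x}{7}$)
$30778 + \frac{-17375 - 17890}{c{\left(-113,-27 \right)} + Z{\left(96 \right)}} = 30778 + \frac{-17375 - 17890}{\left(-9 - 113 - 27\right) + \left(\frac{162}{7} - \frac{96}{7}\right)} = 30778 - \frac{35265}{-149 + \left(\frac{162}{7} - \frac{96}{7}\right)} = 30778 - \frac{35265}{-149 + \frac{66}{7}} = 30778 - \frac{35265}{- \frac{977}{7}} = 30778 - - \frac{246855}{977} = 30778 + \frac{246855}{977} = \frac{30316961}{977}$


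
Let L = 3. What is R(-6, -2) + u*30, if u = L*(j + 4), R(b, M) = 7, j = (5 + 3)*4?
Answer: 3247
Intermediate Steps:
j = 32 (j = 8*4 = 32)
u = 108 (u = 3*(32 + 4) = 3*36 = 108)
R(-6, -2) + u*30 = 7 + 108*30 = 7 + 3240 = 3247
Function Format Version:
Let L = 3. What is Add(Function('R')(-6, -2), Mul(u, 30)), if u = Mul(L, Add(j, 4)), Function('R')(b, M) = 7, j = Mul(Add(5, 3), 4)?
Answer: 3247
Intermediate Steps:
j = 32 (j = Mul(8, 4) = 32)
u = 108 (u = Mul(3, Add(32, 4)) = Mul(3, 36) = 108)
Add(Function('R')(-6, -2), Mul(u, 30)) = Add(7, Mul(108, 30)) = Add(7, 3240) = 3247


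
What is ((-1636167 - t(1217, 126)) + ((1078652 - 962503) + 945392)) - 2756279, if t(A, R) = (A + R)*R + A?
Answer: -3501340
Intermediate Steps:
t(A, R) = A + R*(A + R) (t(A, R) = R*(A + R) + A = A + R*(A + R))
((-1636167 - t(1217, 126)) + ((1078652 - 962503) + 945392)) - 2756279 = ((-1636167 - (1217 + 126**2 + 1217*126)) + ((1078652 - 962503) + 945392)) - 2756279 = ((-1636167 - (1217 + 15876 + 153342)) + (116149 + 945392)) - 2756279 = ((-1636167 - 1*170435) + 1061541) - 2756279 = ((-1636167 - 170435) + 1061541) - 2756279 = (-1806602 + 1061541) - 2756279 = -745061 - 2756279 = -3501340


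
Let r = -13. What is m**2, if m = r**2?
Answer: 28561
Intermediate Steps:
m = 169 (m = (-13)**2 = 169)
m**2 = 169**2 = 28561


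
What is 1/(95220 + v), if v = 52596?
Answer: 1/147816 ≈ 6.7652e-6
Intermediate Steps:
1/(95220 + v) = 1/(95220 + 52596) = 1/147816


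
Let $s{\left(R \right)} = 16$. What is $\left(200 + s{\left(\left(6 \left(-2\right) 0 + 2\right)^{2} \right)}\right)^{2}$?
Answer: $46656$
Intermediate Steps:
$\left(200 + s{\left(\left(6 \left(-2\right) 0 + 2\right)^{2} \right)}\right)^{2} = \left(200 + 16\right)^{2} = 216^{2} = 46656$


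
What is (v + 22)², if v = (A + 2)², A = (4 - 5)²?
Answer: 961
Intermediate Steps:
A = 1 (A = (-1)² = 1)
v = 9 (v = (1 + 2)² = 3² = 9)
(v + 22)² = (9 + 22)² = 31² = 961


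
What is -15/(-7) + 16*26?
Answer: 2927/7 ≈ 418.14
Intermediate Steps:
-15/(-7) + 16*26 = -15*(-1)/7 + 416 = -3*(-5/7) + 416 = 15/7 + 416 = 2927/7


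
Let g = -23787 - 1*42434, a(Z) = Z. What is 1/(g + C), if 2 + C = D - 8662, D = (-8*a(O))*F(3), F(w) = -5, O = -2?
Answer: -1/74965 ≈ -1.3340e-5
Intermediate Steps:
D = -80 (D = -8*(-2)*(-5) = 16*(-5) = -80)
C = -8744 (C = -2 + (-80 - 8662) = -2 - 8742 = -8744)
g = -66221 (g = -23787 - 42434 = -66221)
1/(g + C) = 1/(-66221 - 8744) = 1/(-74965) = -1/74965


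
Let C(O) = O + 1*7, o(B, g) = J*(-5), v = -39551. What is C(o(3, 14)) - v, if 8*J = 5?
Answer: 316439/8 ≈ 39555.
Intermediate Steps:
J = 5/8 (J = (⅛)*5 = 5/8 ≈ 0.62500)
o(B, g) = -25/8 (o(B, g) = (5/8)*(-5) = -25/8)
C(O) = 7 + O (C(O) = O + 7 = 7 + O)
C(o(3, 14)) - v = (7 - 25/8) - 1*(-39551) = 31/8 + 39551 = 316439/8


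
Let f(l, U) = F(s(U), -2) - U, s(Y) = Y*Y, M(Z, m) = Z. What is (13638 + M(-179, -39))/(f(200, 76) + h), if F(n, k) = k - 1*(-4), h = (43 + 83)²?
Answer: 13459/15802 ≈ 0.85173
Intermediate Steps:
h = 15876 (h = 126² = 15876)
s(Y) = Y²
F(n, k) = 4 + k (F(n, k) = k + 4 = 4 + k)
f(l, U) = 2 - U (f(l, U) = (4 - 2) - U = 2 - U)
(13638 + M(-179, -39))/(f(200, 76) + h) = (13638 - 179)/((2 - 1*76) + 15876) = 13459/((2 - 76) + 15876) = 13459/(-74 + 15876) = 13459/15802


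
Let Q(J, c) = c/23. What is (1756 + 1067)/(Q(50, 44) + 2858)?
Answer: 21643/21926 ≈ 0.98709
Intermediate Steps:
Q(J, c) = c/23 (Q(J, c) = c*(1/23) = c/23)
(1756 + 1067)/(Q(50, 44) + 2858) = (1756 + 1067)/((1/23)*44 + 2858) = 2823/(44/23 + 2858) = 2823/(65778/23) = 2823*(23/65778) = 21643/21926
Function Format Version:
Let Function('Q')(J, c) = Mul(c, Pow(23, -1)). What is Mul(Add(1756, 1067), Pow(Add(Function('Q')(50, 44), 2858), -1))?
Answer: Rational(21643, 21926) ≈ 0.98709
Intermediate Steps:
Function('Q')(J, c) = Mul(Rational(1, 23), c) (Function('Q')(J, c) = Mul(c, Rational(1, 23)) = Mul(Rational(1, 23), c))
Mul(Add(1756, 1067), Pow(Add(Function('Q')(50, 44), 2858), -1)) = Mul(Add(1756, 1067), Pow(Add(Mul(Rational(1, 23), 44), 2858), -1)) = Mul(2823, Pow(Add(Rational(44, 23), 2858), -1)) = Mul(2823, Pow(Rational(65778, 23), -1)) = Mul(2823, Rational(23, 65778)) = Rational(21643, 21926)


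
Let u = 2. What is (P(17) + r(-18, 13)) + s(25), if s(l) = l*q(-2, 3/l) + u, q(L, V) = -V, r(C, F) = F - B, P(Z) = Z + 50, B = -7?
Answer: 86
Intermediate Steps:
P(Z) = 50 + Z
r(C, F) = 7 + F (r(C, F) = F - 1*(-7) = F + 7 = 7 + F)
s(l) = -1 (s(l) = l*(-3/l) + 2 = -3 + 2 = -1)
(P(17) + r(-18, 13)) + s(25) = ((50 + 17) + (7 + 13)) - 1 = (67 + 20) - 1 = 87 - 1 = 86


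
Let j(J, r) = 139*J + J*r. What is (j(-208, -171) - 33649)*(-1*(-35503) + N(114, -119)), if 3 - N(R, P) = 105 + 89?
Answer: -953176816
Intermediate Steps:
N(R, P) = -191 (N(R, P) = 3 - (105 + 89) = 3 - 1*194 = 3 - 194 = -191)
(j(-208, -171) - 33649)*(-1*(-35503) + N(114, -119)) = (-208*(139 - 171) - 33649)*(-1*(-35503) - 191) = (-208*(-32) - 33649)*(35503 - 191) = (6656 - 33649)*35312 = -26993*35312 = -953176816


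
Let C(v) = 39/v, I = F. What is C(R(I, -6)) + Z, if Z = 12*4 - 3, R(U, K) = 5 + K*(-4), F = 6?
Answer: 1344/29 ≈ 46.345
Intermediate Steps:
I = 6
R(U, K) = 5 - 4*K
Z = 45 (Z = 48 - 3 = 45)
C(R(I, -6)) + Z = 39/(5 - 4*(-6)) + 45 = 39/(5 + 24) + 45 = 39/29 + 45 = 1344/29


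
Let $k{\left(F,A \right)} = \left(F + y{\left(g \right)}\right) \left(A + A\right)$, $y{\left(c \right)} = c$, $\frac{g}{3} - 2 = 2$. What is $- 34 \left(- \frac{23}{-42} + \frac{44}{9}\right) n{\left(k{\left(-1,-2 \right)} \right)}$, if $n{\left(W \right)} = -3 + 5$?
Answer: $- \frac{23290}{63} \approx -369.68$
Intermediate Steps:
$g = 12$ ($g = 6 + 3 \cdot 2 = 6 + 6 = 12$)
$k{\left(F,A \right)} = 2 A \left(12 + F\right)$ ($k{\left(F,A \right)} = \left(F + 12\right) \left(A + A\right) = \left(12 + F\right) 2 A = 2 A \left(12 + F\right)$)
$n{\left(W \right)} = 2$
$- 34 \left(- \frac{23}{-42} + \frac{44}{9}\right) n{\left(k{\left(-1,-2 \right)} \right)} = - 34 \left(- \frac{23}{-42} + \frac{44}{9}\right) 2 = - 34 \left(\left(-23\right) \left(- \frac{1}{42}\right) + 44 \cdot \frac{1}{9}\right) 2 = - 34 \left(\frac{23}{42} + \frac{44}{9}\right) 2 = \left(-34\right) \frac{685}{126} \cdot 2 = \left(- \frac{11645}{63}\right) 2 = - \frac{23290}{63}$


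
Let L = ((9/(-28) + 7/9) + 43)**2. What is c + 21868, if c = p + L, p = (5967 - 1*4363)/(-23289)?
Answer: 1673065678661/70425936 ≈ 23756.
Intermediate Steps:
L = 119924401/63504 (L = ((9*(-1/28) + 7*(1/9)) + 43)**2 = ((-9/28 + 7/9) + 43)**2 = (115/252 + 43)**2 = (10951/252)**2 = 119924401/63504 ≈ 1888.5)
p = -1604/23289 (p = (5967 - 4363)*(-1/23289) = 1604*(-1/23289) = -1604/23289 ≈ -0.068874)
c = 132991310213/70425936 (c = -1604/23289 + 119924401/63504 = 132991310213/70425936 ≈ 1888.4)
c + 21868 = 132991310213/70425936 + 21868 = 1673065678661/70425936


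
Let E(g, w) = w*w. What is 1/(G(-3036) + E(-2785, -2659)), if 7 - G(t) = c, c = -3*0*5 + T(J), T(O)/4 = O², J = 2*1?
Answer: 1/7070272 ≈ 1.4144e-7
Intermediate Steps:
E(g, w) = w²
J = 2
T(O) = 4*O²
c = 16 (c = -3*0*5 + 4*2² = 0*5 + 4*4 = 0 + 16 = 16)
G(t) = -9 (G(t) = 7 - 1*16 = 7 - 16 = -9)
1/(G(-3036) + E(-2785, -2659)) = 1/(-9 + (-2659)²) = 1/(-9 + 7070281) = 1/7070272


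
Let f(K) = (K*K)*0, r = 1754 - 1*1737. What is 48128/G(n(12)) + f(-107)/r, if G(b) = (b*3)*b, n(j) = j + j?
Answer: 752/27 ≈ 27.852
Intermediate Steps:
n(j) = 2*j
G(b) = 3*b**2 (G(b) = (3*b)*b = 3*b**2)
r = 17 (r = 1754 - 1737 = 17)
f(K) = 0 (f(K) = K**2*0 = 0)
48128/G(n(12)) + f(-107)/r = 48128/((3*(2*12)**2)) + 0/17 = 48128/((3*24**2)) + 0*(1/17) = 48128/((3*576)) + 0 = 48128/1728 + 0 = 48128*(1/1728) + 0 = 752/27 + 0 = 752/27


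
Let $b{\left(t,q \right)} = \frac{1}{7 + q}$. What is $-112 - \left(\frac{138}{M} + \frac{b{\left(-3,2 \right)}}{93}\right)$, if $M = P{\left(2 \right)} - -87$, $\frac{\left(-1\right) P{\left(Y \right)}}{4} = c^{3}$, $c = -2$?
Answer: $- \frac{11271161}{99603} \approx -113.16$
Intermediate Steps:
$P{\left(Y \right)} = 32$ ($P{\left(Y \right)} = - 4 \left(-2\right)^{3} = \left(-4\right) \left(-8\right) = 32$)
$M = 119$ ($M = 32 - -87 = 32 + 87 = 119$)
$-112 - \left(\frac{138}{M} + \frac{b{\left(-3,2 \right)}}{93}\right) = -112 - \left(\frac{138}{119} + \frac{1}{\left(7 + 2\right) 93}\right) = -112 - \left(138 \cdot \frac{1}{119} + \frac{1}{9} \cdot \frac{1}{93}\right) = -112 - \left(\frac{138}{119} + \frac{1}{9} \cdot \frac{1}{93}\right) = -112 - \left(\frac{138}{119} + \frac{1}{837}\right) = -112 - \frac{115625}{99603} = - \frac{11271161}{99603}$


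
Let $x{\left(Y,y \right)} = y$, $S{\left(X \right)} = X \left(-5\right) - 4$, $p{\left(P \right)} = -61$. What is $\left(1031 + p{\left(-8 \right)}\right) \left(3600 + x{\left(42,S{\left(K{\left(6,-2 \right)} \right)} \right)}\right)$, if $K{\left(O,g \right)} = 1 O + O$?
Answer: $3429920$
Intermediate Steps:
$K{\left(O,g \right)} = 2 O$ ($K{\left(O,g \right)} = O + O = 2 O$)
$S{\left(X \right)} = -4 - 5 X$ ($S{\left(X \right)} = - 5 X - 4 = -4 - 5 X$)
$\left(1031 + p{\left(-8 \right)}\right) \left(3600 + x{\left(42,S{\left(K{\left(6,-2 \right)} \right)} \right)}\right) = \left(1031 - 61\right) \left(3600 - \left(4 + 5 \cdot 2 \cdot 6\right)\right) = 970 \left(3600 - 64\right) = 970 \cdot 3536 = 3429920$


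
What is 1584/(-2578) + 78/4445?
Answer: -3419898/5729605 ≈ -0.59688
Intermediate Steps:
1584/(-2578) + 78/4445 = 1584*(-1/2578) + 78*(1/4445) = -792/1289 + 78/4445 = -3419898/5729605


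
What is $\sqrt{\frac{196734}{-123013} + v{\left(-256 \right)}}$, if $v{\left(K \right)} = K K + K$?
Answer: $\frac{3 \sqrt{109756188403642}}{123013} \approx 255.5$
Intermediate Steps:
$v{\left(K \right)} = K + K^{2}$ ($v{\left(K \right)} = K^{2} + K = K + K^{2}$)
$\sqrt{\frac{196734}{-123013} + v{\left(-256 \right)}} = \sqrt{\frac{196734}{-123013} - 256 \left(1 - 256\right)} = \sqrt{196734 \left(- \frac{1}{123013}\right) - -65280} = \sqrt{- \frac{196734}{123013} + 65280} = \sqrt{\frac{8030091906}{123013}} = \frac{3 \sqrt{109756188403642}}{123013}$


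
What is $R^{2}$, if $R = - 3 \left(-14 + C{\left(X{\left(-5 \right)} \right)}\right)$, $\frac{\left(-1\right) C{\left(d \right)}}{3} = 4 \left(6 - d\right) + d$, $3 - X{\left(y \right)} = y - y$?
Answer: $31329$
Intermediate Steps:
$X{\left(y \right)} = 3$ ($X{\left(y \right)} = 3 - \left(y - y\right) = 3 - 0 = 3 + 0 = 3$)
$C{\left(d \right)} = -72 + 9 d$ ($C{\left(d \right)} = - 3 \left(4 \left(6 - d\right) + d\right) = - 3 \left(\left(24 - 4 d\right) + d\right) = - 3 \left(24 - 3 d\right) = -72 + 9 d$)
$R = 177$ ($R = - 3 \left(-14 + \left(-72 + 9 \cdot 3\right)\right) = - 3 \left(-14 + \left(-72 + 27\right)\right) = - 3 \left(-14 - 45\right) = \left(-3\right) \left(-59\right) = 177$)
$R^{2} = 177^{2} = 31329$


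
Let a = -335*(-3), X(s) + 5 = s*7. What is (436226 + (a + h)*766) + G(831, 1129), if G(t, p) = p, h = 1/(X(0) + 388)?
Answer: 1207187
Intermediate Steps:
X(s) = -5 + 7*s (X(s) = -5 + s*7 = -5 + 7*s)
h = 1/383 (h = 1/((-5 + 7*0) + 388) = 1/((-5 + 0) + 388) = 1/(-5 + 388) = 1/383 ≈ 0.0026110)
a = 1005
(436226 + (a + h)*766) + G(831, 1129) = (436226 + (1005 + 1/383)*766) + 1129 = (436226 + (384916/383)*766) + 1129 = (436226 + 769832) + 1129 = 1206058 + 1129 = 1207187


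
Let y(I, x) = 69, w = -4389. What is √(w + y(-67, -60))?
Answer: 12*I*√30 ≈ 65.727*I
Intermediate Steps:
√(w + y(-67, -60)) = √(-4389 + 69) = √(-4320) = 12*I*√30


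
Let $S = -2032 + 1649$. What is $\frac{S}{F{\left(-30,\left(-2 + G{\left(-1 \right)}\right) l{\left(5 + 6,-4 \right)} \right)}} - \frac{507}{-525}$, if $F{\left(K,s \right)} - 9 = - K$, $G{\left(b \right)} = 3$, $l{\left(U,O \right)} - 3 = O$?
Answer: $- \frac{60434}{6825} \approx -8.8548$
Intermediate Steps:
$l{\left(U,O \right)} = 3 + O$
$S = -383$
$F{\left(K,s \right)} = 9 - K$
$\frac{S}{F{\left(-30,\left(-2 + G{\left(-1 \right)}\right) l{\left(5 + 6,-4 \right)} \right)}} - \frac{507}{-525} = - \frac{383}{9 - -30} - \frac{507}{-525} = - \frac{383}{9 + 30} - - \frac{169}{175} = - \frac{383}{39} + \frac{169}{175} = - \frac{60434}{6825}$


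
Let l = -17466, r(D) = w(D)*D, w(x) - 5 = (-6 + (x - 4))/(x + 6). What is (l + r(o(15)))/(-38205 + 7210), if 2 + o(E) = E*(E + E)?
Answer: 671638/1407173 ≈ 0.47730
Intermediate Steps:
o(E) = -2 + 2*E² (o(E) = -2 + E*(E + E) = -2 + E*(2*E) = -2 + 2*E²)
w(x) = 5 + (-10 + x)/(6 + x) (w(x) = 5 + (-6 + (x - 4))/(x + 6) = 5 + (-6 + (-4 + x))/(6 + x) = 5 + (-10 + x)/(6 + x))
r(D) = 2*D*(10 + 3*D)/(6 + D) (r(D) = (2*(10 + 3*D)/(6 + D))*D = 2*D*(10 + 3*D)/(6 + D))
(l + r(o(15)))/(-38205 + 7210) = (-17466 + 2*(-2 + 2*15²)*(10 + 3*(-2 + 2*15²))/(6 + (-2 + 2*15²)))/(-38205 + 7210) = (-17466 + 2*(-2 + 2*225)*(10 + 3*(-2 + 2*225))/(6 + (-2 + 2*225)))/(-30995) = (-17466 + 2*(-2 + 450)*(10 + 3*(-2 + 450))/(6 + (-2 + 450)))*(-1/30995) = (-17466 + 2*448*(10 + 3*448)/(6 + 448))*(-1/30995) = (-17466 + 2*448*(10 + 1344)/454)*(-1/30995) = (-17466 + 2*448*(1/454)*1354)*(-1/30995) = (-17466 + 606592/227)*(-1/30995) = -3358190/227*(-1/30995) = 671638/1407173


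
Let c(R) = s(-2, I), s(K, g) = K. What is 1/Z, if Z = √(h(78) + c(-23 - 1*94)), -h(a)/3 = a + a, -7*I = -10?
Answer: -I*√470/470 ≈ -0.046127*I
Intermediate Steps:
I = 10/7 (I = -⅐*(-10) = 10/7 ≈ 1.4286)
h(a) = -6*a (h(a) = -3*(a + a) = -6*a)
c(R) = -2
Z = I*√470 (Z = √(-6*78 - 2) = √(-468 - 2) = √(-470) = I*√470 ≈ 21.679*I)
1/Z = 1/(I*√470) = -I*√470/470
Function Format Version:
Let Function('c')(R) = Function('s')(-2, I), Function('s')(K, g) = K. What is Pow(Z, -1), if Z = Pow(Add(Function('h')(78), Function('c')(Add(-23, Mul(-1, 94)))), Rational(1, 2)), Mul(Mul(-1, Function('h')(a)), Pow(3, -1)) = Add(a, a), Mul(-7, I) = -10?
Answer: Mul(Rational(-1, 470), I, Pow(470, Rational(1, 2))) ≈ Mul(-0.046127, I)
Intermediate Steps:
I = Rational(10, 7) (I = Mul(Rational(-1, 7), -10) = Rational(10, 7) ≈ 1.4286)
Function('h')(a) = Mul(-6, a) (Function('h')(a) = Mul(-3, Add(a, a)) = Mul(-3, Mul(2, a)) = Mul(-6, a))
Function('c')(R) = -2
Z = Mul(I, Pow(470, Rational(1, 2))) (Z = Pow(Add(Mul(-6, 78), -2), Rational(1, 2)) = Pow(Add(-468, -2), Rational(1, 2)) = Pow(-470, Rational(1, 2)) = Mul(I, Pow(470, Rational(1, 2))) ≈ Mul(21.679, I))
Pow(Z, -1) = Pow(Mul(I, Pow(470, Rational(1, 2))), -1) = Mul(Rational(-1, 470), I, Pow(470, Rational(1, 2)))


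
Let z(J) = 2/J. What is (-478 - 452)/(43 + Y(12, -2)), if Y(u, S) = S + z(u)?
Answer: -5580/247 ≈ -22.591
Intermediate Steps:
Y(u, S) = S + 2/u
(-478 - 452)/(43 + Y(12, -2)) = (-478 - 452)/(43 + (-2 + 2/12)) = -930/(43 + (-2 + 2*(1/12))) = -930/(43 + (-2 + ⅙)) = -930/(43 - 11/6) = -930/247/6 = -930*6/247 = -5580/247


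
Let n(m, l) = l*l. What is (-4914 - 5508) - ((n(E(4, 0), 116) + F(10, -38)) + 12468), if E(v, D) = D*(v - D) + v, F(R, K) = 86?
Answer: -36432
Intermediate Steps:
E(v, D) = v + D*(v - D)
n(m, l) = l²
(-4914 - 5508) - ((n(E(4, 0), 116) + F(10, -38)) + 12468) = (-4914 - 5508) - ((116² + 86) + 12468) = -10422 - ((13456 + 86) + 12468) = -10422 - (13542 + 12468) = -10422 - 1*26010 = -10422 - 26010 = -36432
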